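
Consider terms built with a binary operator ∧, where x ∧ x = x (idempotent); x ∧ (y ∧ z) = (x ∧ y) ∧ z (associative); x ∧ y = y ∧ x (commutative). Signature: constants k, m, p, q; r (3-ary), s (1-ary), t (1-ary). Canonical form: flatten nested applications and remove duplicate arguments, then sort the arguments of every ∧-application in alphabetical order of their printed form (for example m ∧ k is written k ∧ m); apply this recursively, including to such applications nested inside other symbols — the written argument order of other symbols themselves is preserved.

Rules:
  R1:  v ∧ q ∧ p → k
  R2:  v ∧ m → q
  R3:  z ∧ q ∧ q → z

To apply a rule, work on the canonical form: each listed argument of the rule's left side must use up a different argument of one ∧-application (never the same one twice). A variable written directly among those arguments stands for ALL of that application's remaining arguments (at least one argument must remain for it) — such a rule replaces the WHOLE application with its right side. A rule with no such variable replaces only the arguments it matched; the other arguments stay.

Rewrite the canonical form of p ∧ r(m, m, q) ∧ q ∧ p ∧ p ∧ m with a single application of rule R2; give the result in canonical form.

Answer: q

Derivation:
Canonical form:  m ∧ p ∧ q ∧ r(m, m, q)
R2 matches:  uses m;  v := p ∧ q ∧ r(m, m, q)
Every leftover argument binds to the variable; the entire application is replaced.
Result:  q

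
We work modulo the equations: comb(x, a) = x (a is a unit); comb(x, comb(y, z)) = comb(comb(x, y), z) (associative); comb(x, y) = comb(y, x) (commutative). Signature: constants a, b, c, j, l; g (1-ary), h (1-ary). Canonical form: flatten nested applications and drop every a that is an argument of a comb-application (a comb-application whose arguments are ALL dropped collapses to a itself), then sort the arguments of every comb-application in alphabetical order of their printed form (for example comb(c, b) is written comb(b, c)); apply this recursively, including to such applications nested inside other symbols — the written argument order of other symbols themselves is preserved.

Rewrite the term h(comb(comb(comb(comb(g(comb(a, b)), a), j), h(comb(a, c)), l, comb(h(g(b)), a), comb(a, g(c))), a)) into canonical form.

Focus inside:  comb(comb(comb(comb(g(comb(a, b)), a), j), h(comb(a, c)), l, comb(h(g(b)), a), comb(a, g(c))), a)
Merge nested applications:  comb(g(comb(a, b)), a, j, h(comb(a, c)), l, h(g(b)), a, a, g(c), a)
Inside:  g(comb(a, b))  →  g(b)
Simplify inside:  h(comb(a, c))  →  h(c)
Unit:  drop a (×4)
Order the arguments:  comb(g(b), g(c), h(c), h(g(b)), j, l)
Rebuild:  h(comb(g(b), g(c), h(c), h(g(b)), j, l))

Answer: h(comb(g(b), g(c), h(c), h(g(b)), j, l))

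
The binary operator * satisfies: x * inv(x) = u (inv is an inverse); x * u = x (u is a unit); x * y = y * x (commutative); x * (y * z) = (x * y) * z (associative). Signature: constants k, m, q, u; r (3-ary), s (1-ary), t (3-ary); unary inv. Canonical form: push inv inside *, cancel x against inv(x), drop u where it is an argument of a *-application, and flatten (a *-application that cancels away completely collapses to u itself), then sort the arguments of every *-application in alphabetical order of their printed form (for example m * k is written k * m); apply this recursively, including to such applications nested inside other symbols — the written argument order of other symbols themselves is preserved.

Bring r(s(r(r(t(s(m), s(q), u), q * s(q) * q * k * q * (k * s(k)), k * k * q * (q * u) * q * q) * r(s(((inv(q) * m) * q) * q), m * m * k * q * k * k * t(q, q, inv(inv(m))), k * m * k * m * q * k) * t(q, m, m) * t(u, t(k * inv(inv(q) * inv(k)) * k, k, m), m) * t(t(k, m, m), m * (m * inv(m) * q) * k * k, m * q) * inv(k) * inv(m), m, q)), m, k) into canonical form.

Answer: r(s(r(inv(k) * inv(m) * r(s(m * q), k * k * k * m * m * q * t(q, q, m), k * k * k * m * m * q) * r(t(s(m), s(q), u), k * k * q * q * q * s(k) * s(q), k * k * q * q * q * q) * t(q, m, m) * t(t(k, m, m), k * k * m * q, m * q) * t(u, t(k * k * k * q, k, m), m), m, q)), m, k)

Derivation:
Descend into:  r(t(s(m), s(q), u), q * s(q) * q * k * q * (k * s(k)), k * k * q * (q * u) * q * q) * r(s(((inv(q) * m) * q) * q), m * m * k * q * k * k * t(q, q, inv(inv(m))), k * m * k * m * q * k) * t(q, m, m) * t(u, t(k * inv(inv(q) * inv(k)) * k, k, m), m) * t(t(k, m, m), m * (m * inv(m) * q) * k * k, m * q) * inv(k) * inv(m)
Push inv inside:  distribute inv over * and collapse double inv
Collect:  r(t(s(m), s(q), u), k * k * q * q * q * s(k) * s(q), k * k * q * q * q * q) * r(s(m * q), k * k * k * m * m * q * t(q, q, m), k * k * k * m * m * q) * t(q, m, m) * t(u, t(k * k * k * q, k, m), m) * t(t(k, m, m), k * k * m * q, m * q) * inv(k) * inv(m)
Order the arguments:  inv(k) * inv(m) * r(s(m * q), k * k * k * m * m * q * t(q, q, m), k * k * k * m * m * q) * r(t(s(m), s(q), u), k * k * q * q * q * s(k) * s(q), k * k * q * q * q * q) * t(q, m, m) * t(t(k, m, m), k * k * m * q, m * q) * t(u, t(k * k * k * q, k, m), m)
Rebuild:  r(s(r(inv(k) * inv(m) * r(s(m * q), k * k * k * m * m * q * t(q, q, m), k * k * k * m * m * q) * r(t(s(m), s(q), u), k * k * q * q * q * s(k) * s(q), k * k * q * q * q * q) * t(q, m, m) * t(t(k, m, m), k * k * m * q, m * q) * t(u, t(k * k * k * q, k, m), m), m, q)), m, k)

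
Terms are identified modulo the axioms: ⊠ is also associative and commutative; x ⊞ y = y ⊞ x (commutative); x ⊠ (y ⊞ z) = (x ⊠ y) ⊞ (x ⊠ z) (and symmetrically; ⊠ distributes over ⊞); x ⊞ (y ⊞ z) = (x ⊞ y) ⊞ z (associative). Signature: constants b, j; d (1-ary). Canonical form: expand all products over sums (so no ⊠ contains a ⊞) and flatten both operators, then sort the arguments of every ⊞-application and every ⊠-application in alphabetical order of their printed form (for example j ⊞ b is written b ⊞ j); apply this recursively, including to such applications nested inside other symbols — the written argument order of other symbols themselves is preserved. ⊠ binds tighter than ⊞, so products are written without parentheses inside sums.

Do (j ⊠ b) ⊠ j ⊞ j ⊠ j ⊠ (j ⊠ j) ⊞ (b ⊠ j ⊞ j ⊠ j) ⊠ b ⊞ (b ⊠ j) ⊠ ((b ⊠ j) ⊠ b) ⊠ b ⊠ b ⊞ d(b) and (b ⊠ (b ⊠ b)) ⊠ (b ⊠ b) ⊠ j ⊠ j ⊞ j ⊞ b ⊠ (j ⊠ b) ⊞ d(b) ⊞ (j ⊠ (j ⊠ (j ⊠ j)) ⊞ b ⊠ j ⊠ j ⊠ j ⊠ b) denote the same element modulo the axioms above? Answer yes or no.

Left:  (j ⊠ b) ⊠ j ⊞ j ⊠ j ⊠ (j ⊠ j) ⊞ (b ⊠ j ⊞ j ⊠ j) ⊠ b ⊞ (b ⊠ j) ⊠ ((b ⊠ j) ⊠ b) ⊠ b ⊠ b ⊞ d(b)
  Expand:  b ⊠ j ⊠ j ⊞ j ⊠ j ⊠ j ⊠ j ⊞ b ⊠ b ⊠ j ⊞ b ⊠ j ⊠ j ⊞ b ⊠ b ⊠ b ⊠ b ⊠ b ⊠ j ⊠ j ⊞ d(b)
  Sort arguments:  b ⊠ b ⊠ b ⊠ b ⊠ b ⊠ j ⊠ j ⊞ b ⊠ b ⊠ j ⊞ b ⊠ j ⊠ j ⊞ b ⊠ j ⊠ j ⊞ d(b) ⊞ j ⊠ j ⊠ j ⊠ j
Right:  (b ⊠ (b ⊠ b)) ⊠ (b ⊠ b) ⊠ j ⊠ j ⊞ j ⊞ b ⊠ (j ⊠ b) ⊞ d(b) ⊞ (j ⊠ (j ⊠ (j ⊠ j)) ⊞ b ⊠ j ⊠ j ⊠ j ⊠ b)
  Flatten:  b ⊠ b ⊠ b ⊠ b ⊠ b ⊠ j ⊠ j ⊞ j ⊞ b ⊠ b ⊠ j ⊞ d(b) ⊞ j ⊠ j ⊠ j ⊠ j ⊞ b ⊠ b ⊠ j ⊠ j ⊠ j
  Sort:  b ⊠ b ⊠ b ⊠ b ⊠ b ⊠ j ⊠ j ⊞ b ⊠ b ⊠ j ⊞ b ⊠ b ⊠ j ⊠ j ⊠ j ⊞ d(b) ⊞ j ⊞ j ⊠ j ⊠ j ⊠ j

Answer: no — b ⊠ b ⊠ b ⊠ b ⊠ b ⊠ j ⊠ j ⊞ b ⊠ b ⊠ j ⊞ b ⊠ j ⊠ j ⊞ b ⊠ j ⊠ j ⊞ d(b) ⊞ j ⊠ j ⊠ j ⊠ j vs b ⊠ b ⊠ b ⊠ b ⊠ b ⊠ j ⊠ j ⊞ b ⊠ b ⊠ j ⊞ b ⊠ b ⊠ j ⊠ j ⊠ j ⊞ d(b) ⊞ j ⊞ j ⊠ j ⊠ j ⊠ j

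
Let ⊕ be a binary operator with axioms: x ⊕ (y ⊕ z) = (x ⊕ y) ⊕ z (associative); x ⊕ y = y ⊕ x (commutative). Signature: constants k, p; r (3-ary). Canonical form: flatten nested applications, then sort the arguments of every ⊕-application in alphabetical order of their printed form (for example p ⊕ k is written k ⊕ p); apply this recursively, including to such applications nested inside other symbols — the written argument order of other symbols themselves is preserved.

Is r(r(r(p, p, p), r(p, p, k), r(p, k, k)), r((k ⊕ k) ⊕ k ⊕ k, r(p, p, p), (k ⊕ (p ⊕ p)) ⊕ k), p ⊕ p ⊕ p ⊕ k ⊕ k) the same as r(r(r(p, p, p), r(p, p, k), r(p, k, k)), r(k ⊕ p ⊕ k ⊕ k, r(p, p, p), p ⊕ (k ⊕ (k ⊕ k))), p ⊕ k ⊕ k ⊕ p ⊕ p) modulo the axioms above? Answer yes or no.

Answer: no — r(r(r(p, p, p), r(p, p, k), r(p, k, k)), r(k ⊕ k ⊕ k ⊕ k, r(p, p, p), k ⊕ k ⊕ p ⊕ p), k ⊕ k ⊕ p ⊕ p ⊕ p) vs r(r(r(p, p, p), r(p, p, k), r(p, k, k)), r(k ⊕ k ⊕ k ⊕ p, r(p, p, p), k ⊕ k ⊕ k ⊕ p), k ⊕ k ⊕ p ⊕ p ⊕ p)

Derivation:
Left:  r(r(r(p, p, p), r(p, p, k), r(p, k, k)), r((k ⊕ k) ⊕ k ⊕ k, r(p, p, p), (k ⊕ (p ⊕ p)) ⊕ k), p ⊕ p ⊕ p ⊕ k ⊕ k)
  Focus inside:  (k ⊕ (p ⊕ p)) ⊕ k
  Flatten:  k ⊕ p ⊕ p ⊕ k
  Order the arguments:  k ⊕ k ⊕ p ⊕ p
  Reassemble:  r(r(r(p, p, p), r(p, p, k), r(p, k, k)), r(k ⊕ k ⊕ k ⊕ k, r(p, p, p), k ⊕ k ⊕ p ⊕ p), k ⊕ k ⊕ p ⊕ p ⊕ p)
Right:  r(r(r(p, p, p), r(p, p, k), r(p, k, k)), r(k ⊕ p ⊕ k ⊕ k, r(p, p, p), p ⊕ (k ⊕ (k ⊕ k))), p ⊕ k ⊕ k ⊕ p ⊕ p)
  Work inside:  p ⊕ (k ⊕ (k ⊕ k))
  Merge nested applications:  p ⊕ k ⊕ k ⊕ k
  Sort:  k ⊕ k ⊕ k ⊕ p
  Rebuild:  r(r(r(p, p, p), r(p, p, k), r(p, k, k)), r(k ⊕ k ⊕ k ⊕ p, r(p, p, p), k ⊕ k ⊕ k ⊕ p), k ⊕ k ⊕ p ⊕ p ⊕ p)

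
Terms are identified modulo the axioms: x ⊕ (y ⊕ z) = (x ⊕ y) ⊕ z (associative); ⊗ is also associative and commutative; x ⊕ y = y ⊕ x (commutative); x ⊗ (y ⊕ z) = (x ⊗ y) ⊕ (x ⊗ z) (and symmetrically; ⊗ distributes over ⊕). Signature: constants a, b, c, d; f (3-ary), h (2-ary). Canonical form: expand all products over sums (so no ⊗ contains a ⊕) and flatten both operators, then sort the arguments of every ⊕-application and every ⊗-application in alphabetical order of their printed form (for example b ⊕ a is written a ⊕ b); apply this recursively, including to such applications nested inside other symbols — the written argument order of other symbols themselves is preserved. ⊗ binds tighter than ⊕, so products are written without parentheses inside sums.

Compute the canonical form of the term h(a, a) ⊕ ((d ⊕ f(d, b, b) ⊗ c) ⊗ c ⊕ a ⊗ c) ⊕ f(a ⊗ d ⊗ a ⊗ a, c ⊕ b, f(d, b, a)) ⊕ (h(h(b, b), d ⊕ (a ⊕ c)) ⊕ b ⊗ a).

Expand:  h(a, a) ⊕ c ⊗ d ⊕ c ⊗ c ⊗ f(d, b, b) ⊕ a ⊗ c ⊕ f(a ⊗ a ⊗ a ⊗ d, b ⊕ c, f(d, b, a)) ⊕ h(h(b, b), a ⊕ c ⊕ d) ⊕ a ⊗ b
Order the arguments:  a ⊗ b ⊕ a ⊗ c ⊕ c ⊗ c ⊗ f(d, b, b) ⊕ c ⊗ d ⊕ f(a ⊗ a ⊗ a ⊗ d, b ⊕ c, f(d, b, a)) ⊕ h(a, a) ⊕ h(h(b, b), a ⊕ c ⊕ d)

Answer: a ⊗ b ⊕ a ⊗ c ⊕ c ⊗ c ⊗ f(d, b, b) ⊕ c ⊗ d ⊕ f(a ⊗ a ⊗ a ⊗ d, b ⊕ c, f(d, b, a)) ⊕ h(a, a) ⊕ h(h(b, b), a ⊕ c ⊕ d)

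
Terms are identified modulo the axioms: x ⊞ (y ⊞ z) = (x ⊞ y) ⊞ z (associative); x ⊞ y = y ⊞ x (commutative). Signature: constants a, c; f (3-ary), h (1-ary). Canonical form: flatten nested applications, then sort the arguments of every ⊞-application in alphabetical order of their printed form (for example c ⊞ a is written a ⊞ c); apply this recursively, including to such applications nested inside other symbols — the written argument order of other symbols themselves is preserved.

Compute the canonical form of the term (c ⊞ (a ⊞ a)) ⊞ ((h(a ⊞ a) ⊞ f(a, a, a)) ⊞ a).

Answer: a ⊞ a ⊞ a ⊞ c ⊞ f(a, a, a) ⊞ h(a ⊞ a)

Derivation:
Flatten:  c ⊞ a ⊞ a ⊞ h(a ⊞ a) ⊞ f(a, a, a) ⊞ a
Sort:  a ⊞ a ⊞ a ⊞ c ⊞ f(a, a, a) ⊞ h(a ⊞ a)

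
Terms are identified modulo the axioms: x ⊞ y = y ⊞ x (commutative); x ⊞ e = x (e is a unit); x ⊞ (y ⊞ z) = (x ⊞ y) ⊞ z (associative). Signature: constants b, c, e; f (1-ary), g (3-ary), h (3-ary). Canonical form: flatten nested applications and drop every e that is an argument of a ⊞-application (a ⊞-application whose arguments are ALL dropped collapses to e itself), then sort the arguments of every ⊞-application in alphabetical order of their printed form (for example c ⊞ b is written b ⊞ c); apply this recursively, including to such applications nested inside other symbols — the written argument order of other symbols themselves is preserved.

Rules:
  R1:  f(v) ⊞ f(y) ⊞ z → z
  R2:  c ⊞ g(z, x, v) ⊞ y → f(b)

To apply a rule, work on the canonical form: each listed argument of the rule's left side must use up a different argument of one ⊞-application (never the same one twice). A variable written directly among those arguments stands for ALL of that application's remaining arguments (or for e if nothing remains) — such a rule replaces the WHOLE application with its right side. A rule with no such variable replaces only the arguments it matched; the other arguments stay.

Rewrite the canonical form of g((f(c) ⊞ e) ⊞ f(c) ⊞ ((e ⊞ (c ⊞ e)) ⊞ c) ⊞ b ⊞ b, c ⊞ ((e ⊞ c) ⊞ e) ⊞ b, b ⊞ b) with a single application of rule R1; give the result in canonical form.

Answer: g(b ⊞ b ⊞ c ⊞ c, b ⊞ c ⊞ c, b ⊞ b)

Derivation:
Canonical form:  g(b ⊞ b ⊞ c ⊞ c ⊞ f(c) ⊞ f(c), b ⊞ c ⊞ c, b ⊞ b)
Apply R1:  consuming f(c), f(c);  v := c, y := c, z := b ⊞ b ⊞ c ⊞ c
The extension variable absorbs all remaining arguments, so the whole application is rewritten.
Giving:  g(b ⊞ b ⊞ c ⊞ c, b ⊞ c ⊞ c, b ⊞ b)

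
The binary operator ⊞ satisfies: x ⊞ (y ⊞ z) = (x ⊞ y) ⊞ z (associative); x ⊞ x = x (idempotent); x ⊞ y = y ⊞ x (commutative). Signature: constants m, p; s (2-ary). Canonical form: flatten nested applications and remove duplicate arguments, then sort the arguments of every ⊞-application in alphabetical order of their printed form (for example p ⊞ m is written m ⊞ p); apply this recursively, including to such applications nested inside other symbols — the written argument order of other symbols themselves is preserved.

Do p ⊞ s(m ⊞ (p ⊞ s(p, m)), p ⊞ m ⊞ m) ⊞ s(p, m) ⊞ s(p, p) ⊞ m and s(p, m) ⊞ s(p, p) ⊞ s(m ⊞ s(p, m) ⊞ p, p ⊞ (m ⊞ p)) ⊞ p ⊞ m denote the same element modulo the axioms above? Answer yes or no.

Answer: yes — both canonical forms are m ⊞ p ⊞ s(m ⊞ p ⊞ s(p, m), m ⊞ p) ⊞ s(p, m) ⊞ s(p, p)

Derivation:
Left:  p ⊞ s(m ⊞ (p ⊞ s(p, m)), p ⊞ m ⊞ m) ⊞ s(p, m) ⊞ s(p, p) ⊞ m
  Inside:  s(m ⊞ (p ⊞ s(p, m)), p ⊞ m ⊞ m)  →  s(m ⊞ p ⊞ s(p, m), m ⊞ p)
  Order the arguments:  m ⊞ p ⊞ s(m ⊞ p ⊞ s(p, m), m ⊞ p) ⊞ s(p, m) ⊞ s(p, p)
Right:  s(p, m) ⊞ s(p, p) ⊞ s(m ⊞ s(p, m) ⊞ p, p ⊞ (m ⊞ p)) ⊞ p ⊞ m
  Simplify inside:  s(m ⊞ s(p, m) ⊞ p, p ⊞ (m ⊞ p))  →  s(m ⊞ p ⊞ s(p, m), m ⊞ p)
  Sort arguments:  m ⊞ p ⊞ s(m ⊞ p ⊞ s(p, m), m ⊞ p) ⊞ s(p, m) ⊞ s(p, p)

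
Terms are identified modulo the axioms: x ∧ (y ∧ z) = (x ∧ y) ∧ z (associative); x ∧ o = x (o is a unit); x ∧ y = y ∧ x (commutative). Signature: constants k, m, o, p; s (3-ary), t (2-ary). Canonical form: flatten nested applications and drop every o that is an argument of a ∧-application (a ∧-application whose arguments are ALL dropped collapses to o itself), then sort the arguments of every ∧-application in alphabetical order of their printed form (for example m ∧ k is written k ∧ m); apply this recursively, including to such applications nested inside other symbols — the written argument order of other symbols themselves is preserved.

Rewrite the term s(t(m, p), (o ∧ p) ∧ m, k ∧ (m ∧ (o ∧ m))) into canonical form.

Work inside:  k ∧ (m ∧ (o ∧ m))
Flatten:  k ∧ m ∧ o ∧ m
Units out:  drop o
Order the arguments:  k ∧ m ∧ m
Reassemble:  s(t(m, p), m ∧ p, k ∧ m ∧ m)

Answer: s(t(m, p), m ∧ p, k ∧ m ∧ m)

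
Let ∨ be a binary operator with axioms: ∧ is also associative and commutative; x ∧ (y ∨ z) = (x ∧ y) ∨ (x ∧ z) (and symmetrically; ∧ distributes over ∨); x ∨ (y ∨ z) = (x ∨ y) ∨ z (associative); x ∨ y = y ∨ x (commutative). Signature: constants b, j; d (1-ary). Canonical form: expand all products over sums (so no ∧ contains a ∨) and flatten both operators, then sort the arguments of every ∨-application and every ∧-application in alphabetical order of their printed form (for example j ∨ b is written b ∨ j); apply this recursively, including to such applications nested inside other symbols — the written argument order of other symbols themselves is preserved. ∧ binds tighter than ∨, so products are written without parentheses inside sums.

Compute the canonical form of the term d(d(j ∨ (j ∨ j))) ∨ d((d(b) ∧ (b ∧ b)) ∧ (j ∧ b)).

Un-nest:  d(d(j ∨ j ∨ j)) ∨ d(b ∧ b ∧ b ∧ d(b) ∧ j)
Sort arguments:  d(b ∧ b ∧ b ∧ d(b) ∧ j) ∨ d(d(j ∨ j ∨ j))

Answer: d(b ∧ b ∧ b ∧ d(b) ∧ j) ∨ d(d(j ∨ j ∨ j))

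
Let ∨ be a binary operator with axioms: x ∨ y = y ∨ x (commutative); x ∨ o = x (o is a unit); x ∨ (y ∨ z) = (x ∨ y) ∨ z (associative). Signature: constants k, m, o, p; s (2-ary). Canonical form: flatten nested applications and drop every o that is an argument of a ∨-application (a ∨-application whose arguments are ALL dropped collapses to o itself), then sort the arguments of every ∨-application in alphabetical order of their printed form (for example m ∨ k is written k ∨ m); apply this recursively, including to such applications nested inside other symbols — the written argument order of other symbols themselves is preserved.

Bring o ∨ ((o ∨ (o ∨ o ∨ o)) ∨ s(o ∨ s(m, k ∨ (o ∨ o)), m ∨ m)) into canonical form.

Merge nested applications:  o ∨ o ∨ o ∨ o ∨ o ∨ s(o ∨ s(m, k ∨ (o ∨ o)), m ∨ m)
Simplify inside:  s(o ∨ s(m, k ∨ (o ∨ o)), m ∨ m)  →  s(s(m, k), m ∨ m)
Unit:  drop o (×5)
Sort arguments:  s(s(m, k), m ∨ m)

Answer: s(s(m, k), m ∨ m)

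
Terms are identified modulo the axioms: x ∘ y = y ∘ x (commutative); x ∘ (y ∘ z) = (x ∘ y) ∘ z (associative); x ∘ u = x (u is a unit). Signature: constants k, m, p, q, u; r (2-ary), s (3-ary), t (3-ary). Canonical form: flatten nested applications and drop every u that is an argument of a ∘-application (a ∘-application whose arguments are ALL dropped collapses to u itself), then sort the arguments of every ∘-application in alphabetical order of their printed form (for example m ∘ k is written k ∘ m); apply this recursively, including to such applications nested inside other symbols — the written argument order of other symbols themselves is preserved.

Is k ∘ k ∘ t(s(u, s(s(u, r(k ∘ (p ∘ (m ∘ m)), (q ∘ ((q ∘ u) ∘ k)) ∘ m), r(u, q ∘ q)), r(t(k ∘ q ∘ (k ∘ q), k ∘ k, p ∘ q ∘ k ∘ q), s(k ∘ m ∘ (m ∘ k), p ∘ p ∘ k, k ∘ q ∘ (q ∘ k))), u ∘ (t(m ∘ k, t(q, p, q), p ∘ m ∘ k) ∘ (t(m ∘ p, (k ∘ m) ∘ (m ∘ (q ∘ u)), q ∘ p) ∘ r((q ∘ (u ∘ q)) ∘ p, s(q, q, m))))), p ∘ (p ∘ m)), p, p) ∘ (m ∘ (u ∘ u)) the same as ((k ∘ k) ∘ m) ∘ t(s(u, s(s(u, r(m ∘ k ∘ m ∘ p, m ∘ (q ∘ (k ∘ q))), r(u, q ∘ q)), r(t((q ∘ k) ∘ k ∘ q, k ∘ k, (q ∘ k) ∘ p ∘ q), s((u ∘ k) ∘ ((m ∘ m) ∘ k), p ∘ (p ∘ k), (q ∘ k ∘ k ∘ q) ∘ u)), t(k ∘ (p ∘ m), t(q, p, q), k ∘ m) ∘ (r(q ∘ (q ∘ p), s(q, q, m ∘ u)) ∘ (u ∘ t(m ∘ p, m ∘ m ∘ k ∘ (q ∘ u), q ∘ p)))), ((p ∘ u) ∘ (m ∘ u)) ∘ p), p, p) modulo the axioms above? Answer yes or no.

Answer: no — k ∘ k ∘ m ∘ t(s(u, s(s(u, r(k ∘ m ∘ m ∘ p, k ∘ m ∘ q ∘ q), r(u, q ∘ q)), r(t(k ∘ k ∘ q ∘ q, k ∘ k, k ∘ p ∘ q ∘ q), s(k ∘ k ∘ m ∘ m, k ∘ p ∘ p, k ∘ k ∘ q ∘ q)), r(p ∘ q ∘ q, s(q, q, m)) ∘ t(k ∘ m, t(q, p, q), k ∘ m ∘ p) ∘ t(m ∘ p, k ∘ m ∘ m ∘ q, p ∘ q)), m ∘ p ∘ p), p, p) vs k ∘ k ∘ m ∘ t(s(u, s(s(u, r(k ∘ m ∘ m ∘ p, k ∘ m ∘ q ∘ q), r(u, q ∘ q)), r(t(k ∘ k ∘ q ∘ q, k ∘ k, k ∘ p ∘ q ∘ q), s(k ∘ k ∘ m ∘ m, k ∘ p ∘ p, k ∘ k ∘ q ∘ q)), r(p ∘ q ∘ q, s(q, q, m)) ∘ t(k ∘ m ∘ p, t(q, p, q), k ∘ m) ∘ t(m ∘ p, k ∘ m ∘ m ∘ q, p ∘ q)), m ∘ p ∘ p), p, p)

Derivation:
Left:  k ∘ k ∘ t(s(u, s(s(u, r(k ∘ (p ∘ (m ∘ m)), (q ∘ ((q ∘ u) ∘ k)) ∘ m), r(u, q ∘ q)), r(t(k ∘ q ∘ (k ∘ q), k ∘ k, p ∘ q ∘ k ∘ q), s(k ∘ m ∘ (m ∘ k), p ∘ p ∘ k, k ∘ q ∘ (q ∘ k))), u ∘ (t(m ∘ k, t(q, p, q), p ∘ m ∘ k) ∘ (t(m ∘ p, (k ∘ m) ∘ (m ∘ (q ∘ u)), q ∘ p) ∘ r((q ∘ (u ∘ q)) ∘ p, s(q, q, m))))), p ∘ (p ∘ m)), p, p) ∘ (m ∘ (u ∘ u))
  Flatten:  k ∘ k ∘ t(s(u, s(s(u, r(k ∘ (p ∘ (m ∘ m)), (q ∘ ((q ∘ u) ∘ k)) ∘ m), r(u, q ∘ q)), r(t(k ∘ q ∘ (k ∘ q), k ∘ k, p ∘ q ∘ k ∘ q), s(k ∘ m ∘ (m ∘ k), p ∘ p ∘ k, k ∘ q ∘ (q ∘ k))), u ∘ (t(m ∘ k, t(q, p, q), p ∘ m ∘ k) ∘ (t(m ∘ p, (k ∘ m) ∘ (m ∘ (q ∘ u)), q ∘ p) ∘ r((q ∘ (u ∘ q)) ∘ p, s(q, q, m))))), p ∘ (p ∘ m)), p, p) ∘ m ∘ u ∘ u
  Canonicalize subterm:  t(s(u, s(s(u, r(k ∘ (p ∘ (m ∘ m)), (q ∘ ((q ∘ u) ∘ k)) ∘ m), r(u, q ∘ q)), r(t(k ∘ q ∘ (k ∘ q), k ∘ k, p ∘ q ∘ k ∘ q), s(k ∘ m ∘ (m ∘ k), p ∘ p ∘ k, k ∘ q ∘ (q ∘ k))), u ∘ (t(m ∘ k, t(q, p, q), p ∘ m ∘ k) ∘ (t(m ∘ p, (k ∘ m) ∘ (m ∘ (q ∘ u)), q ∘ p) ∘ r((q ∘ (u ∘ q)) ∘ p, s(q, q, m))))), p ∘ (p ∘ m)), p, p)  →  t(s(u, s(s(u, r(k ∘ m ∘ m ∘ p, k ∘ m ∘ q ∘ q), r(u, q ∘ q)), r(t(k ∘ k ∘ q ∘ q, k ∘ k, k ∘ p ∘ q ∘ q), s(k ∘ k ∘ m ∘ m, k ∘ p ∘ p, k ∘ k ∘ q ∘ q)), r(p ∘ q ∘ q, s(q, q, m)) ∘ t(k ∘ m, t(q, p, q), k ∘ m ∘ p) ∘ t(m ∘ p, k ∘ m ∘ m ∘ q, p ∘ q)), m ∘ p ∘ p), p, p)
  Unit:  drop u (×2)
  Order the arguments:  k ∘ k ∘ m ∘ t(s(u, s(s(u, r(k ∘ m ∘ m ∘ p, k ∘ m ∘ q ∘ q), r(u, q ∘ q)), r(t(k ∘ k ∘ q ∘ q, k ∘ k, k ∘ p ∘ q ∘ q), s(k ∘ k ∘ m ∘ m, k ∘ p ∘ p, k ∘ k ∘ q ∘ q)), r(p ∘ q ∘ q, s(q, q, m)) ∘ t(k ∘ m, t(q, p, q), k ∘ m ∘ p) ∘ t(m ∘ p, k ∘ m ∘ m ∘ q, p ∘ q)), m ∘ p ∘ p), p, p)
Right:  ((k ∘ k) ∘ m) ∘ t(s(u, s(s(u, r(m ∘ k ∘ m ∘ p, m ∘ (q ∘ (k ∘ q))), r(u, q ∘ q)), r(t((q ∘ k) ∘ k ∘ q, k ∘ k, (q ∘ k) ∘ p ∘ q), s((u ∘ k) ∘ ((m ∘ m) ∘ k), p ∘ (p ∘ k), (q ∘ k ∘ k ∘ q) ∘ u)), t(k ∘ (p ∘ m), t(q, p, q), k ∘ m) ∘ (r(q ∘ (q ∘ p), s(q, q, m ∘ u)) ∘ (u ∘ t(m ∘ p, m ∘ m ∘ k ∘ (q ∘ u), q ∘ p)))), ((p ∘ u) ∘ (m ∘ u)) ∘ p), p, p)
  Flatten:  k ∘ k ∘ m ∘ t(s(u, s(s(u, r(m ∘ k ∘ m ∘ p, m ∘ (q ∘ (k ∘ q))), r(u, q ∘ q)), r(t((q ∘ k) ∘ k ∘ q, k ∘ k, (q ∘ k) ∘ p ∘ q), s((u ∘ k) ∘ ((m ∘ m) ∘ k), p ∘ (p ∘ k), (q ∘ k ∘ k ∘ q) ∘ u)), t(k ∘ (p ∘ m), t(q, p, q), k ∘ m) ∘ (r(q ∘ (q ∘ p), s(q, q, m ∘ u)) ∘ (u ∘ t(m ∘ p, m ∘ m ∘ k ∘ (q ∘ u), q ∘ p)))), ((p ∘ u) ∘ (m ∘ u)) ∘ p), p, p)
  Canonicalize subterm:  t(s(u, s(s(u, r(m ∘ k ∘ m ∘ p, m ∘ (q ∘ (k ∘ q))), r(u, q ∘ q)), r(t((q ∘ k) ∘ k ∘ q, k ∘ k, (q ∘ k) ∘ p ∘ q), s((u ∘ k) ∘ ((m ∘ m) ∘ k), p ∘ (p ∘ k), (q ∘ k ∘ k ∘ q) ∘ u)), t(k ∘ (p ∘ m), t(q, p, q), k ∘ m) ∘ (r(q ∘ (q ∘ p), s(q, q, m ∘ u)) ∘ (u ∘ t(m ∘ p, m ∘ m ∘ k ∘ (q ∘ u), q ∘ p)))), ((p ∘ u) ∘ (m ∘ u)) ∘ p), p, p)  →  t(s(u, s(s(u, r(k ∘ m ∘ m ∘ p, k ∘ m ∘ q ∘ q), r(u, q ∘ q)), r(t(k ∘ k ∘ q ∘ q, k ∘ k, k ∘ p ∘ q ∘ q), s(k ∘ k ∘ m ∘ m, k ∘ p ∘ p, k ∘ k ∘ q ∘ q)), r(p ∘ q ∘ q, s(q, q, m)) ∘ t(k ∘ m ∘ p, t(q, p, q), k ∘ m) ∘ t(m ∘ p, k ∘ m ∘ m ∘ q, p ∘ q)), m ∘ p ∘ p), p, p)
  Order the arguments:  k ∘ k ∘ m ∘ t(s(u, s(s(u, r(k ∘ m ∘ m ∘ p, k ∘ m ∘ q ∘ q), r(u, q ∘ q)), r(t(k ∘ k ∘ q ∘ q, k ∘ k, k ∘ p ∘ q ∘ q), s(k ∘ k ∘ m ∘ m, k ∘ p ∘ p, k ∘ k ∘ q ∘ q)), r(p ∘ q ∘ q, s(q, q, m)) ∘ t(k ∘ m ∘ p, t(q, p, q), k ∘ m) ∘ t(m ∘ p, k ∘ m ∘ m ∘ q, p ∘ q)), m ∘ p ∘ p), p, p)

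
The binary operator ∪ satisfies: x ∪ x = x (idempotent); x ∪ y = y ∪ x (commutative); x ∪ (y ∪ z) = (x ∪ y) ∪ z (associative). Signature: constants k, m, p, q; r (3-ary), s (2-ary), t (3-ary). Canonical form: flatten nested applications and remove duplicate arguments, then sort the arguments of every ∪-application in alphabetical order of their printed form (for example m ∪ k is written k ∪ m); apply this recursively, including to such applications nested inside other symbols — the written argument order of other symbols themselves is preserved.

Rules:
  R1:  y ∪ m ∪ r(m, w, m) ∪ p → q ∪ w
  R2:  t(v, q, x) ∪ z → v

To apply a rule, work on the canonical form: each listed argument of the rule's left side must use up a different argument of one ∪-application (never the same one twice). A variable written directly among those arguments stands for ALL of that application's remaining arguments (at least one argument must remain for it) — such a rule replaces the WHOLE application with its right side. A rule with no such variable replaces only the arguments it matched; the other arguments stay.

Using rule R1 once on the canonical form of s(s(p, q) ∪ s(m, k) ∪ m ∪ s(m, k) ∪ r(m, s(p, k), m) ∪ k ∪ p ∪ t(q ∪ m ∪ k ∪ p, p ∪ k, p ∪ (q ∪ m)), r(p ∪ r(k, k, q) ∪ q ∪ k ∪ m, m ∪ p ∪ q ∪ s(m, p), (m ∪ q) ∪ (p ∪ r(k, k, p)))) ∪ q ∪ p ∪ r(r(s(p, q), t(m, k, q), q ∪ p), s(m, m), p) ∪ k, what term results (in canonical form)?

Answer: k ∪ p ∪ q ∪ r(r(s(p, q), t(m, k, q), p ∪ q), s(m, m), p) ∪ s(q ∪ s(p, k), r(k ∪ m ∪ p ∪ q ∪ r(k, k, q), m ∪ p ∪ q ∪ s(m, p), m ∪ p ∪ q ∪ r(k, k, p)))

Derivation:
Canonical form:  k ∪ p ∪ q ∪ r(r(s(p, q), t(m, k, q), p ∪ q), s(m, m), p) ∪ s(k ∪ m ∪ p ∪ r(m, s(p, k), m) ∪ s(m, k) ∪ s(p, q) ∪ t(k ∪ m ∪ p ∪ q, k ∪ p, m ∪ p ∪ q), r(k ∪ m ∪ p ∪ q ∪ r(k, k, q), m ∪ p ∪ q ∪ s(m, p), m ∪ p ∪ q ∪ r(k, k, p)))
Match R1:  consume m, p, r(m, s(p, k), m);  w := s(p, k), y := k ∪ s(m, k) ∪ s(p, q) ∪ t(k ∪ m ∪ p ∪ q, k ∪ p, m ∪ p ∪ q)
The variable takes the whole remainder — replace the entire application.
Giving:  k ∪ p ∪ q ∪ r(r(s(p, q), t(m, k, q), p ∪ q), s(m, m), p) ∪ s(q ∪ s(p, k), r(k ∪ m ∪ p ∪ q ∪ r(k, k, q), m ∪ p ∪ q ∪ s(m, p), m ∪ p ∪ q ∪ r(k, k, p)))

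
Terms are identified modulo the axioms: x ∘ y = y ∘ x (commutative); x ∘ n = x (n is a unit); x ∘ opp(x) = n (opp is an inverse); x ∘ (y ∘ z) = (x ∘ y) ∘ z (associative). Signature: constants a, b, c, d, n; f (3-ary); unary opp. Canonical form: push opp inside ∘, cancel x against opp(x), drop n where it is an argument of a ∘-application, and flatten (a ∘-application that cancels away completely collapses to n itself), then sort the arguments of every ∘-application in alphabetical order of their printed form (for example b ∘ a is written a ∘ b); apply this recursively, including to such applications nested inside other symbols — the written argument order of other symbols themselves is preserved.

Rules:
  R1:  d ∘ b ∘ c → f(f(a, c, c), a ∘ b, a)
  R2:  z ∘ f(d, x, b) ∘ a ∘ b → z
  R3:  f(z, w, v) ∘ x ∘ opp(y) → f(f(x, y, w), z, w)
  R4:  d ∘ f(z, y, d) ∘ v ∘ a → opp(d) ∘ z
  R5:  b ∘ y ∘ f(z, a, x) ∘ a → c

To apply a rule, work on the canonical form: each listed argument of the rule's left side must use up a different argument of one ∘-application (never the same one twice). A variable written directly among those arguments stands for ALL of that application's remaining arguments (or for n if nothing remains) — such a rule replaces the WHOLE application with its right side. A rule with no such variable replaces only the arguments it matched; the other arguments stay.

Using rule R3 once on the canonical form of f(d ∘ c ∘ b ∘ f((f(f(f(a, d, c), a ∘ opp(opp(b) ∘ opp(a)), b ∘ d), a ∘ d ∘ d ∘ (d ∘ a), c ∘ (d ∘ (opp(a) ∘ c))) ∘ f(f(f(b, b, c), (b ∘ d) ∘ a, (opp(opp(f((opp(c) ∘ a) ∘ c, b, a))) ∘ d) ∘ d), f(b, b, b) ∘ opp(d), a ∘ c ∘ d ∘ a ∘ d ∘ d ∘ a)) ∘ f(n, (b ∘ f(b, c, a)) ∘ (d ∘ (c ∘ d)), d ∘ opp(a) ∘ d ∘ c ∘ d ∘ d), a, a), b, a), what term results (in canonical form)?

Canonical form:  f(b ∘ c ∘ d ∘ f(f(f(f(a, d, c), a ∘ a ∘ b, b ∘ d), a ∘ a ∘ d ∘ d ∘ d, c ∘ c ∘ d ∘ opp(a)) ∘ f(f(f(b, b, c), a ∘ b ∘ d, d ∘ d ∘ f(a, b, a)), f(b, b, b) ∘ opp(d), a ∘ a ∘ a ∘ c ∘ d ∘ d ∘ d) ∘ f(n, b ∘ c ∘ d ∘ d ∘ f(b, c, a), c ∘ d ∘ d ∘ d ∘ d ∘ opp(a)), a, a), b, a)
Apply R3:  consuming f(b, b, b), opp(d);  v := b, w := b, x := n, y := d, z := b
Every leftover argument binds to the variable; the entire application is replaced.
Result:  f(b ∘ c ∘ d ∘ f(f(f(f(a, d, c), a ∘ a ∘ b, b ∘ d), a ∘ a ∘ d ∘ d ∘ d, c ∘ c ∘ d ∘ opp(a)) ∘ f(f(f(b, b, c), a ∘ b ∘ d, d ∘ d ∘ f(a, b, a)), f(f(n, d, b), b, b), a ∘ a ∘ a ∘ c ∘ d ∘ d ∘ d) ∘ f(n, b ∘ c ∘ d ∘ d ∘ f(b, c, a), c ∘ d ∘ d ∘ d ∘ d ∘ opp(a)), a, a), b, a)

Answer: f(b ∘ c ∘ d ∘ f(f(f(f(a, d, c), a ∘ a ∘ b, b ∘ d), a ∘ a ∘ d ∘ d ∘ d, c ∘ c ∘ d ∘ opp(a)) ∘ f(f(f(b, b, c), a ∘ b ∘ d, d ∘ d ∘ f(a, b, a)), f(f(n, d, b), b, b), a ∘ a ∘ a ∘ c ∘ d ∘ d ∘ d) ∘ f(n, b ∘ c ∘ d ∘ d ∘ f(b, c, a), c ∘ d ∘ d ∘ d ∘ d ∘ opp(a)), a, a), b, a)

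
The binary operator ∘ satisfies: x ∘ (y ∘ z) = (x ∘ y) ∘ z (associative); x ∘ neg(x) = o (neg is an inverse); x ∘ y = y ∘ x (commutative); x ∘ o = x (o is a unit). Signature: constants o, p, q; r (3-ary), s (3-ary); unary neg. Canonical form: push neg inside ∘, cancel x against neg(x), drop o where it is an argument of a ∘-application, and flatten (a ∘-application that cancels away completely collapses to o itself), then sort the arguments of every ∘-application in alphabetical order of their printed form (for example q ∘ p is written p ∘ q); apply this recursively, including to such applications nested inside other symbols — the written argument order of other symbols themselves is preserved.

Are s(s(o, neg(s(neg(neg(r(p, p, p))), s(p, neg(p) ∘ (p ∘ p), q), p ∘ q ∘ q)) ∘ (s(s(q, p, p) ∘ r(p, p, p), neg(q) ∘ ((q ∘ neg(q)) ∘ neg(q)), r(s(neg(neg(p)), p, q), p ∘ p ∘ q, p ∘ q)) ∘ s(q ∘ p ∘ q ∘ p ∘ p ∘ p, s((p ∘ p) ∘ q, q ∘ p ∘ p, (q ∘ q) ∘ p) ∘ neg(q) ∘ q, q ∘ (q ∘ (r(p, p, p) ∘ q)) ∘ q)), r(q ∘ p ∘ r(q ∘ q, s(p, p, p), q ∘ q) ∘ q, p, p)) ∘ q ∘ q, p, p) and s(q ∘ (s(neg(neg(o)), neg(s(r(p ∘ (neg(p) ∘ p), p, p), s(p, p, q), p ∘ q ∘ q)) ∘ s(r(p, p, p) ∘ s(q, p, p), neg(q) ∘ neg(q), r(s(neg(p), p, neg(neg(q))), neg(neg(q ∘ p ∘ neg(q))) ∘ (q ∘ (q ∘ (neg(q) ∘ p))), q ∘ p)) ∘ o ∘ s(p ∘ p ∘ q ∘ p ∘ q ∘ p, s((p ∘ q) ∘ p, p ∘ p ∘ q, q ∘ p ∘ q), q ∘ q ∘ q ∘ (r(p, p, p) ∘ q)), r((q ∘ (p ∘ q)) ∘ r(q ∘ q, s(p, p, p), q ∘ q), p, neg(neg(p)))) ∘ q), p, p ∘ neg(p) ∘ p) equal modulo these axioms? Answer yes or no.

Left:  s(s(o, neg(s(neg(neg(r(p, p, p))), s(p, neg(p) ∘ (p ∘ p), q), p ∘ q ∘ q)) ∘ (s(s(q, p, p) ∘ r(p, p, p), neg(q) ∘ ((q ∘ neg(q)) ∘ neg(q)), r(s(neg(neg(p)), p, q), p ∘ p ∘ q, p ∘ q)) ∘ s(q ∘ p ∘ q ∘ p ∘ p ∘ p, s((p ∘ p) ∘ q, q ∘ p ∘ p, (q ∘ q) ∘ p) ∘ neg(q) ∘ q, q ∘ (q ∘ (r(p, p, p) ∘ q)) ∘ q)), r(q ∘ p ∘ r(q ∘ q, s(p, p, p), q ∘ q) ∘ q, p, p)) ∘ q ∘ q, p, p)
  Work inside:  s(o, neg(s(neg(neg(r(p, p, p))), s(p, neg(p) ∘ (p ∘ p), q), p ∘ q ∘ q)) ∘ (s(s(q, p, p) ∘ r(p, p, p), neg(q) ∘ ((q ∘ neg(q)) ∘ neg(q)), r(s(neg(neg(p)), p, q), p ∘ p ∘ q, p ∘ q)) ∘ s(q ∘ p ∘ q ∘ p ∘ p ∘ p, s((p ∘ p) ∘ q, q ∘ p ∘ p, (q ∘ q) ∘ p) ∘ neg(q) ∘ q, q ∘ (q ∘ (r(p, p, p) ∘ q)) ∘ q)), r(q ∘ p ∘ r(q ∘ q, s(p, p, p), q ∘ q) ∘ q, p, p)) ∘ q ∘ q
  Push neg inside:  distribute neg over ∘ and collapse double neg
  Collect:  s(o, neg(s(r(p, p, p), s(p, p, q), p ∘ q ∘ q)) ∘ s(p ∘ p ∘ p ∘ p ∘ q ∘ q, s(p ∘ p ∘ q, p ∘ p ∘ q, p ∘ q ∘ q), q ∘ q ∘ q ∘ q ∘ r(p, p, p)) ∘ s(r(p, p, p) ∘ s(q, p, p), neg(q) ∘ neg(q), r(s(p, p, q), p ∘ p ∘ q, p ∘ q)), r(p ∘ q ∘ q ∘ r(q ∘ q, s(p, p, p), q ∘ q), p, p)) ∘ q ∘ q
  Order the arguments:  q ∘ q ∘ s(o, neg(s(r(p, p, p), s(p, p, q), p ∘ q ∘ q)) ∘ s(p ∘ p ∘ p ∘ p ∘ q ∘ q, s(p ∘ p ∘ q, p ∘ p ∘ q, p ∘ q ∘ q), q ∘ q ∘ q ∘ q ∘ r(p, p, p)) ∘ s(r(p, p, p) ∘ s(q, p, p), neg(q) ∘ neg(q), r(s(p, p, q), p ∘ p ∘ q, p ∘ q)), r(p ∘ q ∘ q ∘ r(q ∘ q, s(p, p, p), q ∘ q), p, p))
  Put back:  s(q ∘ q ∘ s(o, neg(s(r(p, p, p), s(p, p, q), p ∘ q ∘ q)) ∘ s(p ∘ p ∘ p ∘ p ∘ q ∘ q, s(p ∘ p ∘ q, p ∘ p ∘ q, p ∘ q ∘ q), q ∘ q ∘ q ∘ q ∘ r(p, p, p)) ∘ s(r(p, p, p) ∘ s(q, p, p), neg(q) ∘ neg(q), r(s(p, p, q), p ∘ p ∘ q, p ∘ q)), r(p ∘ q ∘ q ∘ r(q ∘ q, s(p, p, p), q ∘ q), p, p)), p, p)
Right:  s(q ∘ (s(neg(neg(o)), neg(s(r(p ∘ (neg(p) ∘ p), p, p), s(p, p, q), p ∘ q ∘ q)) ∘ s(r(p, p, p) ∘ s(q, p, p), neg(q) ∘ neg(q), r(s(neg(p), p, neg(neg(q))), neg(neg(q ∘ p ∘ neg(q))) ∘ (q ∘ (q ∘ (neg(q) ∘ p))), q ∘ p)) ∘ o ∘ s(p ∘ p ∘ q ∘ p ∘ q ∘ p, s((p ∘ q) ∘ p, p ∘ p ∘ q, q ∘ p ∘ q), q ∘ q ∘ q ∘ (r(p, p, p) ∘ q)), r((q ∘ (p ∘ q)) ∘ r(q ∘ q, s(p, p, p), q ∘ q), p, neg(neg(p)))) ∘ q), p, p ∘ neg(p) ∘ p)
  Descend into:  q ∘ (s(neg(neg(o)), neg(s(r(p ∘ (neg(p) ∘ p), p, p), s(p, p, q), p ∘ q ∘ q)) ∘ s(r(p, p, p) ∘ s(q, p, p), neg(q) ∘ neg(q), r(s(neg(p), p, neg(neg(q))), neg(neg(q ∘ p ∘ neg(q))) ∘ (q ∘ (q ∘ (neg(q) ∘ p))), q ∘ p)) ∘ o ∘ s(p ∘ p ∘ q ∘ p ∘ q ∘ p, s((p ∘ q) ∘ p, p ∘ p ∘ q, q ∘ p ∘ q), q ∘ q ∘ q ∘ (r(p, p, p) ∘ q)), r((q ∘ (p ∘ q)) ∘ r(q ∘ q, s(p, p, p), q ∘ q), p, neg(neg(p)))) ∘ q)
  Push neg inside:  distribute neg over ∘ and collapse double neg
  Collect:  q ∘ q ∘ s(o, neg(s(r(p, p, p), s(p, p, q), p ∘ q ∘ q)) ∘ s(p ∘ p ∘ p ∘ p ∘ q ∘ q, s(p ∘ p ∘ q, p ∘ p ∘ q, p ∘ q ∘ q), q ∘ q ∘ q ∘ q ∘ r(p, p, p)) ∘ s(r(p, p, p) ∘ s(q, p, p), neg(q) ∘ neg(q), r(s(neg(p), p, q), p ∘ p ∘ q, p ∘ q)), r(p ∘ q ∘ q ∘ r(q ∘ q, s(p, p, p), q ∘ q), p, p))
  Put back:  s(q ∘ q ∘ s(o, neg(s(r(p, p, p), s(p, p, q), p ∘ q ∘ q)) ∘ s(p ∘ p ∘ p ∘ p ∘ q ∘ q, s(p ∘ p ∘ q, p ∘ p ∘ q, p ∘ q ∘ q), q ∘ q ∘ q ∘ q ∘ r(p, p, p)) ∘ s(r(p, p, p) ∘ s(q, p, p), neg(q) ∘ neg(q), r(s(neg(p), p, q), p ∘ p ∘ q, p ∘ q)), r(p ∘ q ∘ q ∘ r(q ∘ q, s(p, p, p), q ∘ q), p, p)), p, p)

Answer: no — s(q ∘ q ∘ s(o, neg(s(r(p, p, p), s(p, p, q), p ∘ q ∘ q)) ∘ s(p ∘ p ∘ p ∘ p ∘ q ∘ q, s(p ∘ p ∘ q, p ∘ p ∘ q, p ∘ q ∘ q), q ∘ q ∘ q ∘ q ∘ r(p, p, p)) ∘ s(r(p, p, p) ∘ s(q, p, p), neg(q) ∘ neg(q), r(s(p, p, q), p ∘ p ∘ q, p ∘ q)), r(p ∘ q ∘ q ∘ r(q ∘ q, s(p, p, p), q ∘ q), p, p)), p, p) vs s(q ∘ q ∘ s(o, neg(s(r(p, p, p), s(p, p, q), p ∘ q ∘ q)) ∘ s(p ∘ p ∘ p ∘ p ∘ q ∘ q, s(p ∘ p ∘ q, p ∘ p ∘ q, p ∘ q ∘ q), q ∘ q ∘ q ∘ q ∘ r(p, p, p)) ∘ s(r(p, p, p) ∘ s(q, p, p), neg(q) ∘ neg(q), r(s(neg(p), p, q), p ∘ p ∘ q, p ∘ q)), r(p ∘ q ∘ q ∘ r(q ∘ q, s(p, p, p), q ∘ q), p, p)), p, p)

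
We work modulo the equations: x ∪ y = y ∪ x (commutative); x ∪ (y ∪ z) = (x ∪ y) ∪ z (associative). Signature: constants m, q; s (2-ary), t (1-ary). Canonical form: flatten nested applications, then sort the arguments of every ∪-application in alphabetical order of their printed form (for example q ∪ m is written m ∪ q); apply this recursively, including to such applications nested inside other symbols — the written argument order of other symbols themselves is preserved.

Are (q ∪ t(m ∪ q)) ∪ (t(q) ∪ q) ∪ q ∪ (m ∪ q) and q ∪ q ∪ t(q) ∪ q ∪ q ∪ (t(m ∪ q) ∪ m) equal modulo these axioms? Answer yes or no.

Left:  (q ∪ t(m ∪ q)) ∪ (t(q) ∪ q) ∪ q ∪ (m ∪ q)
  Un-nest:  q ∪ t(m ∪ q) ∪ t(q) ∪ q ∪ q ∪ m ∪ q
  Order the arguments:  m ∪ q ∪ q ∪ q ∪ q ∪ t(m ∪ q) ∪ t(q)
Right:  q ∪ q ∪ t(q) ∪ q ∪ q ∪ (t(m ∪ q) ∪ m)
  Un-nest:  q ∪ q ∪ t(q) ∪ q ∪ q ∪ t(m ∪ q) ∪ m
  Order the arguments:  m ∪ q ∪ q ∪ q ∪ q ∪ t(m ∪ q) ∪ t(q)

Answer: yes — both canonical forms are m ∪ q ∪ q ∪ q ∪ q ∪ t(m ∪ q) ∪ t(q)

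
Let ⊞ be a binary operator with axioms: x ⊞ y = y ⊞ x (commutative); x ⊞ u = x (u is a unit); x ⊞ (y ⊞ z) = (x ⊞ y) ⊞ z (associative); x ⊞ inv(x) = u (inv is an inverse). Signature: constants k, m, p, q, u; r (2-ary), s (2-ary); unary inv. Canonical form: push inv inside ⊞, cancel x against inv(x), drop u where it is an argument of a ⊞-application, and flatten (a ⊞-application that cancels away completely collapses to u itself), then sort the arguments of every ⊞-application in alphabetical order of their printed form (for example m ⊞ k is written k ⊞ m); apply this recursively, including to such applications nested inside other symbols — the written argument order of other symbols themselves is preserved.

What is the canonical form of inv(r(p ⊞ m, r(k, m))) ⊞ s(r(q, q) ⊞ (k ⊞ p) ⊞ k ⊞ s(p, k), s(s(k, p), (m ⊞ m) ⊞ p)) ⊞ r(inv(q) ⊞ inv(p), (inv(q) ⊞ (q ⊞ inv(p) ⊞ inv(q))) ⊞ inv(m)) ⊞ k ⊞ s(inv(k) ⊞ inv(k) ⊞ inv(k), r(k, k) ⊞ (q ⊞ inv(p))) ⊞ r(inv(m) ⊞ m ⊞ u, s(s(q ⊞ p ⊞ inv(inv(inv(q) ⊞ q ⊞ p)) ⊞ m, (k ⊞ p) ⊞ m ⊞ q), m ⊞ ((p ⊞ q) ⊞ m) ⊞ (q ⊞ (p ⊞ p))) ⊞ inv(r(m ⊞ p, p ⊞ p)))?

Push inv inside:  distribute inv over ⊞ and collapse double inv
Combine occurrences:  inv(r(m ⊞ p, r(k, m))) ⊞ s(k ⊞ k ⊞ p ⊞ r(q, q) ⊞ s(p, k), s(s(k, p), m ⊞ m ⊞ p)) ⊞ r(inv(p) ⊞ inv(q), inv(m) ⊞ inv(p) ⊞ inv(q)) ⊞ k ⊞ s(inv(k) ⊞ inv(k) ⊞ inv(k), inv(p) ⊞ q ⊞ r(k, k)) ⊞ r(u, inv(r(m ⊞ p, p ⊞ p)) ⊞ s(s(m ⊞ p ⊞ p ⊞ q, k ⊞ m ⊞ p ⊞ q), m ⊞ m ⊞ p ⊞ p ⊞ p ⊞ q ⊞ q))
Order the arguments:  inv(r(m ⊞ p, r(k, m))) ⊞ k ⊞ r(inv(p) ⊞ inv(q), inv(m) ⊞ inv(p) ⊞ inv(q)) ⊞ r(u, inv(r(m ⊞ p, p ⊞ p)) ⊞ s(s(m ⊞ p ⊞ p ⊞ q, k ⊞ m ⊞ p ⊞ q), m ⊞ m ⊞ p ⊞ p ⊞ p ⊞ q ⊞ q)) ⊞ s(inv(k) ⊞ inv(k) ⊞ inv(k), inv(p) ⊞ q ⊞ r(k, k)) ⊞ s(k ⊞ k ⊞ p ⊞ r(q, q) ⊞ s(p, k), s(s(k, p), m ⊞ m ⊞ p))

Answer: inv(r(m ⊞ p, r(k, m))) ⊞ k ⊞ r(inv(p) ⊞ inv(q), inv(m) ⊞ inv(p) ⊞ inv(q)) ⊞ r(u, inv(r(m ⊞ p, p ⊞ p)) ⊞ s(s(m ⊞ p ⊞ p ⊞ q, k ⊞ m ⊞ p ⊞ q), m ⊞ m ⊞ p ⊞ p ⊞ p ⊞ q ⊞ q)) ⊞ s(inv(k) ⊞ inv(k) ⊞ inv(k), inv(p) ⊞ q ⊞ r(k, k)) ⊞ s(k ⊞ k ⊞ p ⊞ r(q, q) ⊞ s(p, k), s(s(k, p), m ⊞ m ⊞ p))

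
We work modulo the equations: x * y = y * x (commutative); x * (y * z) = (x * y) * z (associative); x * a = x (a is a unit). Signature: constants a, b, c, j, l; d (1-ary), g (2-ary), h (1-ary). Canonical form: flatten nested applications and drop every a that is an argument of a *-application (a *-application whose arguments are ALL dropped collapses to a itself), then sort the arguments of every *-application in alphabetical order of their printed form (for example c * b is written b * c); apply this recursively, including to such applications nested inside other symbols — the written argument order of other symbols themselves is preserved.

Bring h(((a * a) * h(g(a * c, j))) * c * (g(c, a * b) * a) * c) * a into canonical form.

Canonicalize subterm:  h(((a * a) * h(g(a * c, j))) * c * (g(c, a * b) * a) * c)  →  h(c * c * g(c, b) * h(g(c, j)))
Drop the unit:  drop a
Sort arguments:  h(c * c * g(c, b) * h(g(c, j)))

Answer: h(c * c * g(c, b) * h(g(c, j)))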